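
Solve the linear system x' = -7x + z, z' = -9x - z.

Coefficient matrix A = [[-7, 1], [-9, -1]].
Characteristic polynomial det(A - λI) = λ^2 + 8λ + 16 = 0.
Single eigenvalue λ = -4 with algebraic multiplicity 2.
Eigenvector v = (1,3); generalized eigenvector w with (A-λI)w=v is (-1,-2).
General solution: e^(-4t)[c_1·v + c_2·(t·v + w)].

x(t) = c_1e^(-4t) + c_2te^(-4t) - c_2e^(-4t), z(t) = 3c_1e^(-4t) + 3c_2te^(-4t) - 2c_2e^(-4t)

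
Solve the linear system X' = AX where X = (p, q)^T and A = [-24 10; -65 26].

p(t) = -K_1e^(t)sin(5t) + K_1e^(t)cos(5t) + K_2e^(t)sin(5t) + K_2e^(t)cos(5t), q(t) = -3K_1e^(t)sin(5t) + 2K_1e^(t)cos(5t) + 2K_2e^(t)sin(5t) + 3K_2e^(t)cos(5t)

Coefficient matrix A = [[-24, 10], [-65, 26]].
Characteristic polynomial det(A - λI) = λ^2 - 2λ + 26 = 0.
Eigenvalues λ = 1 ± 5i (complex conjugate pair).
For λ=1+5i: an eigenvector is (1,2) - i(-1,-3) = (1 + i, 2 + 3i).
A real fundamental pair from Re and Im of e^((1+5i)t)v: X_1 = e^(t)(cos(5t)·(1,2) + sin(5t)·(-1,-3)), X_2 = e^(t)(sin(5t)·(1,2) - cos(5t)·(-1,-3)).
General solution: K_1X_1 + K_2X_2.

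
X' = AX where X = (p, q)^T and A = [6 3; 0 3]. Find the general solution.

p(t) = c_1e^(3t) + c_2e^(6t), q(t) = -c_1e^(3t)

Coefficient matrix A = [[6, 3], [0, 3]].
Characteristic polynomial det(A - λI) = λ^2 - 9λ + 18 = 0.
Eigenvalues λ = 3, 6.
For λ=3: (A-λI) row 1 is [3, 3], so an eigenvector is (1, -1).
For λ=6: (A-λI) row 1 is [0, 3], so an eigenvector is (1, 0).
General solution: c_1e^(3t)(1,-1) + c_2e^(6t)(1,0).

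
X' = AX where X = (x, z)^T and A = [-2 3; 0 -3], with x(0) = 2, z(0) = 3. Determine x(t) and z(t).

x(t) = 11e^(-2t) - 9e^(-3t), z(t) = 3e^(-3t)

Coefficient matrix A = [[-2, 3], [0, -3]].
Characteristic polynomial det(A - λI) = λ^2 + 5λ + 6 = 0.
Eigenvalues λ = -2, -3.
For λ=-2: (A-λI) row 1 is [0, 3], so an eigenvector is (1, 0).
For λ=-3: (A-λI) row 1 is [1, 3], so an eigenvector is (-3, 1).
General solution: C_1e^(-2t)(1,0) + C_2e^(-3t)(-3,1).
Applying x(0)=2, z(0)=3 gives C_1=11, C_2=3.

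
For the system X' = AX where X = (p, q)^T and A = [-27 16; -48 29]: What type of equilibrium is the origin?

A = [[-27,16],[-48,29]]; det(A-λI) = λ^2 - 2λ - 15.
λ = 5, -3: opposite signs.

saddle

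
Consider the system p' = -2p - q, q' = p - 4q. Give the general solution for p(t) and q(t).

Coefficient matrix A = [[-2, -1], [1, -4]].
Characteristic polynomial det(A - λI) = λ^2 + 6λ + 9 = 0.
Single eigenvalue λ = -3 with algebraic multiplicity 2.
Eigenvector v = (1,1); generalized eigenvector w with (A-λI)w=v is (3,2).
General solution: e^(-3t)[C_1·v + C_2·(t·v + w)].

p(t) = C_1e^(-3t) + C_2te^(-3t) + 3C_2e^(-3t), q(t) = C_1e^(-3t) + C_2te^(-3t) + 2C_2e^(-3t)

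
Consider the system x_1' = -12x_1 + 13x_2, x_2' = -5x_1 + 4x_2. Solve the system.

Coefficient matrix A = [[-12, 13], [-5, 4]].
Characteristic polynomial det(A - λI) = λ^2 + 8λ + 17 = 0.
Eigenvalues λ = -4 ± i (complex conjugate pair).
For λ=-4+i: an eigenvector is (3,2) - i(2,1) = (3 - 2i, 2 - i).
A real fundamental pair from Re and Im of e^((-4+i)t)v: X_1 = e^(-4t)(cos(t)·(3,2) + sin(t)·(2,1)), X_2 = e^(-4t)(sin(t)·(3,2) - cos(t)·(2,1)).
General solution: K_1X_1 + K_2X_2.

x_1(t) = 2K_1e^(-4t)sin(t) + 3K_1e^(-4t)cos(t) + 3K_2e^(-4t)sin(t) - 2K_2e^(-4t)cos(t), x_2(t) = K_1e^(-4t)sin(t) + 2K_1e^(-4t)cos(t) + 2K_2e^(-4t)sin(t) - K_2e^(-4t)cos(t)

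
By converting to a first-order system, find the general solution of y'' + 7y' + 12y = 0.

Let x_1 = y, x_2 = y'. Then x_1' = x_2 and x_2' = -12x_1 - 7x_2.
A = [[0,1],[-12,-7]]; det(A-λI) = λ^2 + 7λ + 12.
Eigenvalues λ = -4, -3 with eigenvectors (1,-4), (1,-3).

y(t) = K_1e^(-4t) + K_2e^(-3t)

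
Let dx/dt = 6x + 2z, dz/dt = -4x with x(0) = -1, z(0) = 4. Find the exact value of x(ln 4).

A = [[6,2],[-4,0]]; eigenvalues λ = 4, 2.
Eigenvectors: (1,-1) for λ=4, (-1,2) for λ=2.
From the initial condition, c_1 = 2, c_2 = 3.
x(ln 4) = (2)(4^4)(1) + (3)(4^2)(-1) = 464.

464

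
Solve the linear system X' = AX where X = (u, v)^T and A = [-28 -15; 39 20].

Coefficient matrix A = [[-28, -15], [39, 20]].
Characteristic polynomial det(A - λI) = λ^2 + 8λ + 25 = 0.
Eigenvalues λ = -4 ± 3i (complex conjugate pair).
For λ=-4+3i: an eigenvector is (1,-2) - i(2,-3) = (1 - 2i, -2 + 3i).
A real fundamental pair from Re and Im of e^((-4+3i)t)v: X_1 = e^(-4t)(cos(3t)·(1,-2) + sin(3t)·(2,-3)), X_2 = e^(-4t)(sin(3t)·(1,-2) - cos(3t)·(2,-3)).
General solution: C_1X_1 + C_2X_2.

u(t) = 2C_1e^(-4t)sin(3t) + C_1e^(-4t)cos(3t) + C_2e^(-4t)sin(3t) - 2C_2e^(-4t)cos(3t), v(t) = -3C_1e^(-4t)sin(3t) - 2C_1e^(-4t)cos(3t) - 2C_2e^(-4t)sin(3t) + 3C_2e^(-4t)cos(3t)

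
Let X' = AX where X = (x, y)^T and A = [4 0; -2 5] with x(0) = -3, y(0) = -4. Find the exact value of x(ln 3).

-243

A = [[4,0],[-2,5]]; eigenvalues λ = 4, 5.
Eigenvectors: (-1,-2) for λ=4, (0,1) for λ=5.
From the initial condition, c_1 = 3, c_2 = 2.
x(ln 3) = (3)(3^4)(-1) + (2)(3^5)(0) = -243.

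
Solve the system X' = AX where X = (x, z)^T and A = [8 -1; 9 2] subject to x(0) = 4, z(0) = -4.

Coefficient matrix A = [[8, -1], [9, 2]].
Characteristic polynomial det(A - λI) = λ^2 - 10λ + 25 = 0.
Single eigenvalue λ = 5 with algebraic multiplicity 2.
Eigenvector v = (1,3); generalized eigenvector w with (A-λI)w=v is (0,-1).
General solution: e^(5t)[K_1·v + K_2·(t·v + w)].
Applying x(0)=4, z(0)=-4 gives K_1=4, K_2=16.

x(t) = 16te^(5t) + 4e^(5t), z(t) = 48te^(5t) - 4e^(5t)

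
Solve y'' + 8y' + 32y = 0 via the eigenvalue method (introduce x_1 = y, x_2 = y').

Let x_1 = y, x_2 = y'. Then x_1' = x_2 and x_2' = -32x_1 - 8x_2.
A = [[0,1],[-32,-8]]; det(A-λI) = λ^2 + 8λ + 32.
Eigenvalues λ = -4 ± 4i.

y(t) = K_1e^(-4t)cos(4t) + K_2e^(-4t)sin(4t)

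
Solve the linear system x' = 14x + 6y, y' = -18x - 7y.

x(t) = 2c_1e^(5t) - c_2e^(2t), y(t) = -3c_1e^(5t) + 2c_2e^(2t)

Coefficient matrix A = [[14, 6], [-18, -7]].
Characteristic polynomial det(A - λI) = λ^2 - 7λ + 10 = 0.
Eigenvalues λ = 5, 2.
For λ=5: (A-λI) row 1 is [9, 6], so an eigenvector is (2, -3).
For λ=2: (A-λI) row 1 is [12, 6], so an eigenvector is (-1, 2).
General solution: c_1e^(5t)(2,-3) + c_2e^(2t)(-1,2).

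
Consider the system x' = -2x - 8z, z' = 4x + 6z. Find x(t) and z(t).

Coefficient matrix A = [[-2, -8], [4, 6]].
Characteristic polynomial det(A - λI) = λ^2 - 4λ + 20 = 0.
Eigenvalues λ = 2 ± 4i (complex conjugate pair).
For λ=2+4i: an eigenvector is (1,-1) - i(1,0) = (1 - i, -1).
A real fundamental pair from Re and Im of e^((2+4i)t)v: X_1 = e^(2t)(cos(4t)·(1,-1) + sin(4t)·(1,0)), X_2 = e^(2t)(sin(4t)·(1,-1) - cos(4t)·(1,0)).
General solution: K_1X_1 + K_2X_2.

x(t) = K_1e^(2t)sin(4t) + K_1e^(2t)cos(4t) + K_2e^(2t)sin(4t) - K_2e^(2t)cos(4t), z(t) = -K_1e^(2t)cos(4t) - K_2e^(2t)sin(4t)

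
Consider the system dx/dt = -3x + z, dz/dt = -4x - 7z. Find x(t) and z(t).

x(t) = -c_1e^(-5t) - c_2te^(-5t) + c_2e^(-5t), z(t) = 2c_1e^(-5t) + 2c_2te^(-5t) - 3c_2e^(-5t)

Coefficient matrix A = [[-3, 1], [-4, -7]].
Characteristic polynomial det(A - λI) = λ^2 + 10λ + 25 = 0.
Single eigenvalue λ = -5 with algebraic multiplicity 2.
Eigenvector v = (-1,2); generalized eigenvector w with (A-λI)w=v is (1,-3).
General solution: e^(-5t)[c_1·v + c_2·(t·v + w)].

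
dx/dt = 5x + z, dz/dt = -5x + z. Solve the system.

Coefficient matrix A = [[5, 1], [-5, 1]].
Characteristic polynomial det(A - λI) = λ^2 - 6λ + 10 = 0.
Eigenvalues λ = 3 ± i (complex conjugate pair).
For λ=3+i: an eigenvector is (-1,2) - i(0,1) = (-1, 2 - i).
A real fundamental pair from Re and Im of e^((3+i)t)v: X_1 = e^(3t)(cos(t)·(-1,2) + sin(t)·(0,1)), X_2 = e^(3t)(sin(t)·(-1,2) - cos(t)·(0,1)).
General solution: C_1X_1 + C_2X_2.

x(t) = -C_1e^(3t)cos(t) - C_2e^(3t)sin(t), z(t) = C_1e^(3t)sin(t) + 2C_1e^(3t)cos(t) + 2C_2e^(3t)sin(t) - C_2e^(3t)cos(t)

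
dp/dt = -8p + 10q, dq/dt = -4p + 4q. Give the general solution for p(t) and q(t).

Coefficient matrix A = [[-8, 10], [-4, 4]].
Characteristic polynomial det(A - λI) = λ^2 + 4λ + 8 = 0.
Eigenvalues λ = -2 ± 2i (complex conjugate pair).
For λ=-2+2i: an eigenvector is (-1,-1) - i(-2,-1) = (-1 + 2i, -1 + i).
A real fundamental pair from Re and Im of e^((-2+2i)t)v: X_1 = e^(-2t)(cos(2t)·(-1,-1) + sin(2t)·(-2,-1)), X_2 = e^(-2t)(sin(2t)·(-1,-1) - cos(2t)·(-2,-1)).
General solution: C_1X_1 + C_2X_2.

p(t) = -2C_1e^(-2t)sin(2t) - C_1e^(-2t)cos(2t) - C_2e^(-2t)sin(2t) + 2C_2e^(-2t)cos(2t), q(t) = -C_1e^(-2t)sin(2t) - C_1e^(-2t)cos(2t) - C_2e^(-2t)sin(2t) + C_2e^(-2t)cos(2t)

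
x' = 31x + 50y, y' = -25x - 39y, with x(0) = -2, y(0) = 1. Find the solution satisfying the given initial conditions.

Coefficient matrix A = [[31, 50], [-25, -39]].
Characteristic polynomial det(A - λI) = λ^2 + 8λ + 41 = 0.
Eigenvalues λ = -4 ± 5i (complex conjugate pair).
For λ=-4+5i: an eigenvector is (-1,1) - i(3,-2) = (-1 - 3i, 1 + 2i).
A real fundamental pair from Re and Im of e^((-4+5i)t)v: X_1 = e^(-4t)(cos(5t)·(-1,1) + sin(5t)·(3,-2)), X_2 = e^(-4t)(sin(5t)·(-1,1) - cos(5t)·(3,-2)).
General solution: c_1X_1 + c_2X_2.
Applying x(0)=-2, y(0)=1 gives c_1=-1, c_2=1.

x(t) = -4e^(-4t)sin(5t) - 2e^(-4t)cos(5t), y(t) = 3e^(-4t)sin(5t) + e^(-4t)cos(5t)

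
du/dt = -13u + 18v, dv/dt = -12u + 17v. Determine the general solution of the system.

u(t) = -3c_1e^(-t) - c_2e^(5t), v(t) = -2c_1e^(-t) - c_2e^(5t)

Coefficient matrix A = [[-13, 18], [-12, 17]].
Characteristic polynomial det(A - λI) = λ^2 - 4λ - 5 = 0.
Eigenvalues λ = -1, 5.
For λ=-1: (A-λI) row 1 is [-12, 18], so an eigenvector is (-3, -2).
For λ=5: (A-λI) row 1 is [-18, 18], so an eigenvector is (-1, -1).
General solution: c_1e^(-t)(-3,-2) + c_2e^(5t)(-1,-1).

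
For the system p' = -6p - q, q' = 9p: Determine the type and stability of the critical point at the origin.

A = [[-6,-1],[9,0]]; det(A-λI) = λ^2 + 6λ + 9.
repeated λ = -3 with a single eigenvector.

stable improper node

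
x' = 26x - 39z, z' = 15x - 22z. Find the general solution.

Coefficient matrix A = [[26, -39], [15, -22]].
Characteristic polynomial det(A - λI) = λ^2 - 4λ + 13 = 0.
Eigenvalues λ = 2 ± 3i (complex conjugate pair).
For λ=2+3i: an eigenvector is (-2,-1) - i(-3,-2) = (-2 + 3i, -1 + 2i).
A real fundamental pair from Re and Im of e^((2+3i)t)v: X_1 = e^(2t)(cos(3t)·(-2,-1) + sin(3t)·(-3,-2)), X_2 = e^(2t)(sin(3t)·(-2,-1) - cos(3t)·(-3,-2)).
General solution: c_1X_1 + c_2X_2.

x(t) = -3c_1e^(2t)sin(3t) - 2c_1e^(2t)cos(3t) - 2c_2e^(2t)sin(3t) + 3c_2e^(2t)cos(3t), z(t) = -2c_1e^(2t)sin(3t) - c_1e^(2t)cos(3t) - c_2e^(2t)sin(3t) + 2c_2e^(2t)cos(3t)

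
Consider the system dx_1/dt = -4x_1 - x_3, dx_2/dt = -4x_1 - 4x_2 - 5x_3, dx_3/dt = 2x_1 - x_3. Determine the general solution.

Coefficient matrix A = [[-4, 0, -1], [-4, -4, -5], [2, 0, -1]].
det(A - λI) = 0 gives eigenvalues λ = -2, -4, -3.
For λ=-2: eigenvector (-1,-3,2).
For λ=-4: eigenvector (0,1,0).
For λ=-3: eigenvector (-1,-1,1).
General solution: C_1e^(-2t)(-1,-3,2) + C_2e^(-4t)(0,1,0) + C_3e^(-3t)(-1,-1,1).

x_1(t) = -C_1e^(-2t) - C_3e^(-3t), x_2(t) = -3C_1e^(-2t) + C_2e^(-4t) - C_3e^(-3t), x_3(t) = 2C_1e^(-2t) + C_3e^(-3t)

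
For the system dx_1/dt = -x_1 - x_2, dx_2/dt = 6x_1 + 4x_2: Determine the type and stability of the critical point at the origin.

A = [[-1,-1],[6,4]]; det(A-λI) = λ^2 - 3λ + 2.
λ = 1, 2: both positive.

unstable node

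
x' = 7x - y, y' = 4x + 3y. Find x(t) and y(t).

x(t) = C_1e^(5t) + C_2te^(5t) + C_2e^(5t), y(t) = 2C_1e^(5t) + 2C_2te^(5t) + C_2e^(5t)

Coefficient matrix A = [[7, -1], [4, 3]].
Characteristic polynomial det(A - λI) = λ^2 - 10λ + 25 = 0.
Single eigenvalue λ = 5 with algebraic multiplicity 2.
Eigenvector v = (1,2); generalized eigenvector w with (A-λI)w=v is (1,1).
General solution: e^(5t)[C_1·v + C_2·(t·v + w)].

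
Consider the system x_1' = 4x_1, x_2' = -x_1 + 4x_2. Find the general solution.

Coefficient matrix A = [[4, 0], [-1, 4]].
Characteristic polynomial det(A - λI) = λ^2 - 8λ + 16 = 0.
Single eigenvalue λ = 4 with algebraic multiplicity 2.
Eigenvector v = (0,-1); generalized eigenvector w with (A-λI)w=v is (1,-3).
General solution: e^(4t)[K_1·v + K_2·(t·v + w)].

x_1(t) = K_2e^(4t), x_2(t) = -K_1e^(4t) - K_2te^(4t) - 3K_2e^(4t)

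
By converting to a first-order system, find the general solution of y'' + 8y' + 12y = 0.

y(t) = K_1e^(-2t) + K_2e^(-6t)

Let x_1 = y, x_2 = y'. Then x_1' = x_2 and x_2' = -12x_1 - 8x_2.
A = [[0,1],[-12,-8]]; det(A-λI) = λ^2 + 8λ + 12.
Eigenvalues λ = -2, -6 with eigenvectors (1,-2), (1,-6).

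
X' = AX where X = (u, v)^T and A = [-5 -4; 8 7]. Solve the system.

Coefficient matrix A = [[-5, -4], [8, 7]].
Characteristic polynomial det(A - λI) = λ^2 - 2λ - 3 = 0.
Eigenvalues λ = -1, 3.
For λ=-1: (A-λI) row 1 is [-4, -4], so an eigenvector is (1, -1).
For λ=3: (A-λI) row 1 is [-8, -4], so an eigenvector is (-1, 2).
General solution: C_1e^(-t)(1,-1) + C_2e^(3t)(-1,2).

u(t) = C_1e^(-t) - C_2e^(3t), v(t) = -C_1e^(-t) + 2C_2e^(3t)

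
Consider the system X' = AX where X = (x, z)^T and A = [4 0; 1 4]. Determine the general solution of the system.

Coefficient matrix A = [[4, 0], [1, 4]].
Characteristic polynomial det(A - λI) = λ^2 - 8λ + 16 = 0.
Single eigenvalue λ = 4 with algebraic multiplicity 2.
Eigenvector v = (0,1); generalized eigenvector w with (A-λI)w=v is (1,-3).
General solution: e^(4t)[C_1·v + C_2·(t·v + w)].

x(t) = C_2e^(4t), z(t) = C_1e^(4t) + C_2te^(4t) - 3C_2e^(4t)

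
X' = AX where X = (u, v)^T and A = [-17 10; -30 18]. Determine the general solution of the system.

u(t) = -c_1e^(3t) - 2c_2e^(-2t), v(t) = -2c_1e^(3t) - 3c_2e^(-2t)

Coefficient matrix A = [[-17, 10], [-30, 18]].
Characteristic polynomial det(A - λI) = λ^2 - λ - 6 = 0.
Eigenvalues λ = 3, -2.
For λ=3: (A-λI) row 1 is [-20, 10], so an eigenvector is (-1, -2).
For λ=-2: (A-λI) row 1 is [-15, 10], so an eigenvector is (-2, -3).
General solution: c_1e^(3t)(-1,-2) + c_2e^(-2t)(-2,-3).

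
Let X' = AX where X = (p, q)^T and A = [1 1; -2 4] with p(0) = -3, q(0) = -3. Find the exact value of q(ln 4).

A = [[1,1],[-2,4]]; eigenvalues λ = 3, 2.
Eigenvectors: (1,2) for λ=3, (1,1) for λ=2.
From the initial condition, c_1 = 0, c_2 = -3.
q(ln 4) = (0)(4^3)(2) + (-3)(4^2)(1) = -48.

-48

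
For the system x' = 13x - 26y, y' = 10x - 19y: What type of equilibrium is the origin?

stable spiral

A = [[13,-26],[10,-19]]; det(A-λI) = λ^2 + 6λ + 13.
λ = -3 ± 2i: negative real part.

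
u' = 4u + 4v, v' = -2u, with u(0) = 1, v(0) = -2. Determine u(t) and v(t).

Coefficient matrix A = [[4, 4], [-2, 0]].
Characteristic polynomial det(A - λI) = λ^2 - 4λ + 8 = 0.
Eigenvalues λ = 2 ± 2i (complex conjugate pair).
For λ=2+2i: an eigenvector is (-1,1) - i(1,0) = (-1 - i, 1).
A real fundamental pair from Re and Im of e^((2+2i)t)v: X_1 = e^(2t)(cos(2t)·(-1,1) + sin(2t)·(1,0)), X_2 = e^(2t)(sin(2t)·(-1,1) - cos(2t)·(1,0)).
General solution: c_1X_1 + c_2X_2.
Applying u(0)=1, v(0)=-2 gives c_1=-2, c_2=1.

u(t) = -3e^(2t)sin(2t) + e^(2t)cos(2t), v(t) = e^(2t)sin(2t) - 2e^(2t)cos(2t)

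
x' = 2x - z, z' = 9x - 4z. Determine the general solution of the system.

Coefficient matrix A = [[2, -1], [9, -4]].
Characteristic polynomial det(A - λI) = λ^2 + 2λ + 1 = 0.
Single eigenvalue λ = -1 with algebraic multiplicity 2.
Eigenvector v = (1,3); generalized eigenvector w with (A-λI)w=v is (0,-1).
General solution: e^(-t)[c_1·v + c_2·(t·v + w)].

x(t) = c_1e^(-t) + c_2te^(-t), z(t) = 3c_1e^(-t) + 3c_2te^(-t) - c_2e^(-t)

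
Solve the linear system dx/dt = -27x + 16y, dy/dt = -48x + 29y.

x(t) = c_1e^(5t) + 2c_2e^(-3t), y(t) = 2c_1e^(5t) + 3c_2e^(-3t)

Coefficient matrix A = [[-27, 16], [-48, 29]].
Characteristic polynomial det(A - λI) = λ^2 - 2λ - 15 = 0.
Eigenvalues λ = 5, -3.
For λ=5: (A-λI) row 1 is [-32, 16], so an eigenvector is (1, 2).
For λ=-3: (A-λI) row 1 is [-24, 16], so an eigenvector is (2, 3).
General solution: c_1e^(5t)(1,2) + c_2e^(-3t)(2,3).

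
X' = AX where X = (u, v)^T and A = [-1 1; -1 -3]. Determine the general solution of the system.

u(t) = c_1e^(-2t) + c_2te^(-2t) - c_2e^(-2t), v(t) = -c_1e^(-2t) - c_2te^(-2t) + 2c_2e^(-2t)

Coefficient matrix A = [[-1, 1], [-1, -3]].
Characteristic polynomial det(A - λI) = λ^2 + 4λ + 4 = 0.
Single eigenvalue λ = -2 with algebraic multiplicity 2.
Eigenvector v = (1,-1); generalized eigenvector w with (A-λI)w=v is (-1,2).
General solution: e^(-2t)[c_1·v + c_2·(t·v + w)].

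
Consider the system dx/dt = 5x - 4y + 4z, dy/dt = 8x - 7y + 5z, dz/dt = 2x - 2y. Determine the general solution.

Coefficient matrix A = [[5, -4, 4], [8, -7, 5], [2, -2, 0]].
det(A - λI) = 0 gives eigenvalues λ = -2, -1, 1.
For λ=-2: eigenvector (0,1,1).
For λ=-1: eigenvector (2,1,-2).
For λ=1: eigenvector (1,1,0).
General solution: C_1e^(-2t)(0,1,1) + C_2e^(-t)(2,1,-2) + C_3e^(t)(1,1,0).

x(t) = 2C_2e^(-t) + C_3e^(t), y(t) = C_1e^(-2t) + C_2e^(-t) + C_3e^(t), z(t) = C_1e^(-2t) - 2C_2e^(-t)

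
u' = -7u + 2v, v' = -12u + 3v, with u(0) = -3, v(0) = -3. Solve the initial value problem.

Coefficient matrix A = [[-7, 2], [-12, 3]].
Characteristic polynomial det(A - λI) = λ^2 + 4λ + 3 = 0.
Eigenvalues λ = -1, -3.
For λ=-1: (A-λI) row 1 is [-6, 2], so an eigenvector is (1, 3).
For λ=-3: (A-λI) row 1 is [-4, 2], so an eigenvector is (-1, -2).
General solution: K_1e^(-t)(1,3) + K_2e^(-3t)(-1,-2).
Applying u(0)=-3, v(0)=-3 gives K_1=3, K_2=6.

u(t) = 3e^(-t) - 6e^(-3t), v(t) = 9e^(-t) - 12e^(-3t)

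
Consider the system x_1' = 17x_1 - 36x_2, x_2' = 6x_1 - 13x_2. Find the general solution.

x_1(t) = -2C_1e^(-t) + 3C_2e^(5t), x_2(t) = -C_1e^(-t) + C_2e^(5t)

Coefficient matrix A = [[17, -36], [6, -13]].
Characteristic polynomial det(A - λI) = λ^2 - 4λ - 5 = 0.
Eigenvalues λ = -1, 5.
For λ=-1: (A-λI) row 1 is [18, -36], so an eigenvector is (-2, -1).
For λ=5: (A-λI) row 1 is [12, -36], so an eigenvector is (3, 1).
General solution: C_1e^(-t)(-2,-1) + C_2e^(5t)(3,1).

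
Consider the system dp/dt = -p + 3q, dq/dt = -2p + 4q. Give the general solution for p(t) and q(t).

p(t) = 3c_1e^(t) - c_2e^(2t), q(t) = 2c_1e^(t) - c_2e^(2t)

Coefficient matrix A = [[-1, 3], [-2, 4]].
Characteristic polynomial det(A - λI) = λ^2 - 3λ + 2 = 0.
Eigenvalues λ = 1, 2.
For λ=1: (A-λI) row 1 is [-2, 3], so an eigenvector is (3, 2).
For λ=2: (A-λI) row 1 is [-3, 3], so an eigenvector is (-1, -1).
General solution: c_1e^(t)(3,2) + c_2e^(2t)(-1,-1).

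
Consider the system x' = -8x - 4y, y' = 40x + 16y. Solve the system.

Coefficient matrix A = [[-8, -4], [40, 16]].
Characteristic polynomial det(A - λI) = λ^2 - 8λ + 32 = 0.
Eigenvalues λ = 4 ± 4i (complex conjugate pair).
For λ=4+4i: an eigenvector is (1,-3) - i(0,1) = (1, -3 - i).
A real fundamental pair from Re and Im of e^((4+4i)t)v: X_1 = e^(4t)(cos(4t)·(1,-3) + sin(4t)·(0,1)), X_2 = e^(4t)(sin(4t)·(1,-3) - cos(4t)·(0,1)).
General solution: c_1X_1 + c_2X_2.

x(t) = c_1e^(4t)cos(4t) + c_2e^(4t)sin(4t), y(t) = c_1e^(4t)sin(4t) - 3c_1e^(4t)cos(4t) - 3c_2e^(4t)sin(4t) - c_2e^(4t)cos(4t)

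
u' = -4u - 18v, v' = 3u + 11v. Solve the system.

Coefficient matrix A = [[-4, -18], [3, 11]].
Characteristic polynomial det(A - λI) = λ^2 - 7λ + 10 = 0.
Eigenvalues λ = 5, 2.
For λ=5: (A-λI) row 1 is [-9, -18], so an eigenvector is (2, -1).
For λ=2: (A-λI) row 1 is [-6, -18], so an eigenvector is (3, -1).
General solution: C_1e^(5t)(2,-1) + C_2e^(2t)(3,-1).

u(t) = 2C_1e^(5t) + 3C_2e^(2t), v(t) = -C_1e^(5t) - C_2e^(2t)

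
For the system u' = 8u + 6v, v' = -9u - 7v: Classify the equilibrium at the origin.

A = [[8,6],[-9,-7]]; det(A-λI) = λ^2 - λ - 2.
λ = 2, -1: opposite signs.

saddle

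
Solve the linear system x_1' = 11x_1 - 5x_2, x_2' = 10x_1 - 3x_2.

Coefficient matrix A = [[11, -5], [10, -3]].
Characteristic polynomial det(A - λI) = λ^2 - 8λ + 17 = 0.
Eigenvalues λ = 4 ± i (complex conjugate pair).
For λ=4+i: an eigenvector is (-2,-3) - i(1,1) = (-2 - i, -3 - i).
A real fundamental pair from Re and Im of e^((4+i)t)v: X_1 = e^(4t)(cos(t)·(-2,-3) + sin(t)·(1,1)), X_2 = e^(4t)(sin(t)·(-2,-3) - cos(t)·(1,1)).
General solution: K_1X_1 + K_2X_2.

x_1(t) = K_1e^(4t)sin(t) - 2K_1e^(4t)cos(t) - 2K_2e^(4t)sin(t) - K_2e^(4t)cos(t), x_2(t) = K_1e^(4t)sin(t) - 3K_1e^(4t)cos(t) - 3K_2e^(4t)sin(t) - K_2e^(4t)cos(t)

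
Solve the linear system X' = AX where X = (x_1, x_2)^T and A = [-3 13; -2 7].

x_1(t) = 3c_1e^(2t)sin(t) + 2c_1e^(2t)cos(t) + 2c_2e^(2t)sin(t) - 3c_2e^(2t)cos(t), x_2(t) = c_1e^(2t)sin(t) + c_1e^(2t)cos(t) + c_2e^(2t)sin(t) - c_2e^(2t)cos(t)

Coefficient matrix A = [[-3, 13], [-2, 7]].
Characteristic polynomial det(A - λI) = λ^2 - 4λ + 5 = 0.
Eigenvalues λ = 2 ± i (complex conjugate pair).
For λ=2+i: an eigenvector is (2,1) - i(3,1) = (2 - 3i, 1 - i).
A real fundamental pair from Re and Im of e^((2+i)t)v: X_1 = e^(2t)(cos(t)·(2,1) + sin(t)·(3,1)), X_2 = e^(2t)(sin(t)·(2,1) - cos(t)·(3,1)).
General solution: c_1X_1 + c_2X_2.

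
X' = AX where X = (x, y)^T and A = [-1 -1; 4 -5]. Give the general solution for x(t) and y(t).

Coefficient matrix A = [[-1, -1], [4, -5]].
Characteristic polynomial det(A - λI) = λ^2 + 6λ + 9 = 0.
Single eigenvalue λ = -3 with algebraic multiplicity 2.
Eigenvector v = (-1,-2); generalized eigenvector w with (A-λI)w=v is (-1,-1).
General solution: e^(-3t)[c_1·v + c_2·(t·v + w)].

x(t) = -c_1e^(-3t) - c_2te^(-3t) - c_2e^(-3t), y(t) = -2c_1e^(-3t) - 2c_2te^(-3t) - c_2e^(-3t)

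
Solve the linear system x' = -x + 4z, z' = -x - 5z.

x(t) = 2C_1e^(-3t) + 2C_2te^(-3t) + 3C_2e^(-3t), z(t) = -C_1e^(-3t) - C_2te^(-3t) - C_2e^(-3t)

Coefficient matrix A = [[-1, 4], [-1, -5]].
Characteristic polynomial det(A - λI) = λ^2 + 6λ + 9 = 0.
Single eigenvalue λ = -3 with algebraic multiplicity 2.
Eigenvector v = (2,-1); generalized eigenvector w with (A-λI)w=v is (3,-1).
General solution: e^(-3t)[C_1·v + C_2·(t·v + w)].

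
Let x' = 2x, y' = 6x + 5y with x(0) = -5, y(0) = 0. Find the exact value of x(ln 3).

A = [[2,0],[6,5]]; eigenvalues λ = 5, 2.
Eigenvectors: (0,1) for λ=5, (1,-2) for λ=2.
From the initial condition, c_1 = -10, c_2 = -5.
x(ln 3) = (-10)(3^5)(0) + (-5)(3^2)(1) = -45.

-45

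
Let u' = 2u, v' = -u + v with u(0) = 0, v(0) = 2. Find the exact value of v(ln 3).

A = [[2,0],[-1,1]]; eigenvalues λ = 2, 1.
Eigenvectors: (1,-1) for λ=2, (0,-1) for λ=1.
From the initial condition, c_1 = 0, c_2 = -2.
v(ln 3) = (0)(3^2)(-1) + (-2)(3^1)(-1) = 6.

6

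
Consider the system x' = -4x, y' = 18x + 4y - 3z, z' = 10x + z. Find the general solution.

Coefficient matrix A = [[-4, 0, 0], [18, 4, -3], [10, 0, 1]].
det(A - λI) = 0 gives eigenvalues λ = -4, 1, 4.
For λ=-4: eigenvector (1,-3,-2).
For λ=1: eigenvector (0,1,1).
For λ=4: eigenvector (0,1,0).
General solution: C_1e^(-4t)(1,-3,-2) + C_2e^(t)(0,1,1) + C_3e^(4t)(0,1,0).

x(t) = C_1e^(-4t), y(t) = -3C_1e^(-4t) + C_2e^(t) + C_3e^(4t), z(t) = -2C_1e^(-4t) + C_2e^(t)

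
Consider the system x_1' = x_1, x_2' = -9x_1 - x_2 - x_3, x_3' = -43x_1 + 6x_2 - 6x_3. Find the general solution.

Coefficient matrix A = [[1, 0, 0], [-9, -1, -1], [-43, 6, -6]].
det(A - λI) = 0 gives eigenvalues λ = 1, -4, -3.
For λ=1: eigenvector (1,-1,-7).
For λ=-4: eigenvector (0,1,3).
For λ=-3: eigenvector (0,1,2).
General solution: c_1e^(t)(1,-1,-7) + c_2e^(-4t)(0,1,3) + c_3e^(-3t)(0,1,2).

x_1(t) = c_1e^(t), x_2(t) = -c_1e^(t) + c_2e^(-4t) + c_3e^(-3t), x_3(t) = -7c_1e^(t) + 3c_2e^(-4t) + 2c_3e^(-3t)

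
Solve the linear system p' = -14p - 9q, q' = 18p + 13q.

Coefficient matrix A = [[-14, -9], [18, 13]].
Characteristic polynomial det(A - λI) = λ^2 + λ - 20 = 0.
Eigenvalues λ = -5, 4.
For λ=-5: (A-λI) row 1 is [-9, -9], so an eigenvector is (-1, 1).
For λ=4: (A-λI) row 1 is [-18, -9], so an eigenvector is (-1, 2).
General solution: c_1e^(-5t)(-1,1) + c_2e^(4t)(-1,2).

p(t) = -c_1e^(-5t) - c_2e^(4t), q(t) = c_1e^(-5t) + 2c_2e^(4t)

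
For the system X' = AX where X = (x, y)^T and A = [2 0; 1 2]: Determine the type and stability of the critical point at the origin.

unstable improper node

A = [[2,0],[1,2]]; det(A-λI) = λ^2 - 4λ + 4.
repeated λ = 2 with a single eigenvector.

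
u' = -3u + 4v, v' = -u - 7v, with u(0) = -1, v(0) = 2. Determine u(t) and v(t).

Coefficient matrix A = [[-3, 4], [-1, -7]].
Characteristic polynomial det(A - λI) = λ^2 + 10λ + 25 = 0.
Single eigenvalue λ = -5 with algebraic multiplicity 2.
Eigenvector v = (-2,1); generalized eigenvector w with (A-λI)w=v is (-1,0).
General solution: e^(-5t)[K_1·v + K_2·(t·v + w)].
Applying u(0)=-1, v(0)=2 gives K_1=2, K_2=-3.

u(t) = 6te^(-5t) - e^(-5t), v(t) = -3te^(-5t) + 2e^(-5t)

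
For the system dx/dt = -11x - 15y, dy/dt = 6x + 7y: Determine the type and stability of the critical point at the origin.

A = [[-11,-15],[6,7]]; det(A-λI) = λ^2 + 4λ + 13.
λ = -2 ± 3i: negative real part.

stable spiral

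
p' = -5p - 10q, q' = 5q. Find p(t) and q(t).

Coefficient matrix A = [[-5, -10], [0, 5]].
Characteristic polynomial det(A - λI) = λ^2 - 25 = 0.
Eigenvalues λ = 5, -5.
For λ=5: (A-λI) row 1 is [-10, -10], so an eigenvector is (1, -1).
For λ=-5: (A-λI) row 1 is [0, -10], so an eigenvector is (1, 0).
General solution: C_1e^(5t)(1,-1) + C_2e^(-5t)(1,0).

p(t) = C_1e^(5t) + C_2e^(-5t), q(t) = -C_1e^(5t)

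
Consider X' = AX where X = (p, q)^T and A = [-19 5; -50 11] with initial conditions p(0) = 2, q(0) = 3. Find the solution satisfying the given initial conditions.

Coefficient matrix A = [[-19, 5], [-50, 11]].
Characteristic polynomial det(A - λI) = λ^2 + 8λ + 41 = 0.
Eigenvalues λ = -4 ± 5i (complex conjugate pair).
For λ=-4+5i: an eigenvector is (0,1) - i(1,3) = (0 - i, 1 - 3i).
A real fundamental pair from Re and Im of e^((-4+5i)t)v: X_1 = e^(-4t)(cos(5t)·(0,1) + sin(5t)·(1,3)), X_2 = e^(-4t)(sin(5t)·(0,1) - cos(5t)·(1,3)).
General solution: c_1X_1 + c_2X_2.
Applying p(0)=2, q(0)=3 gives c_1=-3, c_2=-2.

p(t) = -3e^(-4t)sin(5t) + 2e^(-4t)cos(5t), q(t) = -11e^(-4t)sin(5t) + 3e^(-4t)cos(5t)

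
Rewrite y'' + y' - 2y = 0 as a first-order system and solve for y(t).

y(t) = c_1e^(-2t) + c_2e^(t)

Let x_1 = y, x_2 = y'. Then x_1' = x_2 and x_2' = 2x_1 - x_2.
A = [[0,1],[2,-1]]; det(A-λI) = λ^2 + λ - 2.
Eigenvalues λ = -2, 1 with eigenvectors (1,-2), (1,1).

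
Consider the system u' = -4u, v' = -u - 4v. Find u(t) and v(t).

u(t) = -c_2e^(-4t), v(t) = c_1e^(-4t) + c_2te^(-4t) + c_2e^(-4t)

Coefficient matrix A = [[-4, 0], [-1, -4]].
Characteristic polynomial det(A - λI) = λ^2 + 8λ + 16 = 0.
Single eigenvalue λ = -4 with algebraic multiplicity 2.
Eigenvector v = (0,1); generalized eigenvector w with (A-λI)w=v is (-1,1).
General solution: e^(-4t)[c_1·v + c_2·(t·v + w)].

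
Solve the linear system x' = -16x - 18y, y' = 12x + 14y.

Coefficient matrix A = [[-16, -18], [12, 14]].
Characteristic polynomial det(A - λI) = λ^2 + 2λ - 8 = 0.
Eigenvalues λ = 2, -4.
For λ=2: (A-λI) row 1 is [-18, -18], so an eigenvector is (1, -1).
For λ=-4: (A-λI) row 1 is [-12, -18], so an eigenvector is (3, -2).
General solution: K_1e^(2t)(1,-1) + K_2e^(-4t)(3,-2).

x(t) = K_1e^(2t) + 3K_2e^(-4t), y(t) = -K_1e^(2t) - 2K_2e^(-4t)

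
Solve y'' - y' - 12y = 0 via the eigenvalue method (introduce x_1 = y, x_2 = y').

Let x_1 = y, x_2 = y'. Then x_1' = x_2 and x_2' = 12x_1 + x_2.
A = [[0,1],[12,1]]; det(A-λI) = λ^2 - λ - 12.
Eigenvalues λ = 4, -3 with eigenvectors (1,4), (1,-3).

y(t) = c_1e^(4t) + c_2e^(-3t)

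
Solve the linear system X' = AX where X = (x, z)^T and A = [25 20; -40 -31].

Coefficient matrix A = [[25, 20], [-40, -31]].
Characteristic polynomial det(A - λI) = λ^2 + 6λ + 25 = 0.
Eigenvalues λ = -3 ± 4i (complex conjugate pair).
For λ=-3+4i: an eigenvector is (-2,3) - i(1,-1) = (-2 - i, 3 + i).
A real fundamental pair from Re and Im of e^((-3+4i)t)v: X_1 = e^(-3t)(cos(4t)·(-2,3) + sin(4t)·(1,-1)), X_2 = e^(-3t)(sin(4t)·(-2,3) - cos(4t)·(1,-1)).
General solution: C_1X_1 + C_2X_2.

x(t) = C_1e^(-3t)sin(4t) - 2C_1e^(-3t)cos(4t) - 2C_2e^(-3t)sin(4t) - C_2e^(-3t)cos(4t), z(t) = -C_1e^(-3t)sin(4t) + 3C_1e^(-3t)cos(4t) + 3C_2e^(-3t)sin(4t) + C_2e^(-3t)cos(4t)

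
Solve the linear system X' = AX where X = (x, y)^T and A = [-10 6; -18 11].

Coefficient matrix A = [[-10, 6], [-18, 11]].
Characteristic polynomial det(A - λI) = λ^2 - λ - 2 = 0.
Eigenvalues λ = -1, 2.
For λ=-1: (A-λI) row 1 is [-9, 6], so an eigenvector is (-2, -3).
For λ=2: (A-λI) row 1 is [-12, 6], so an eigenvector is (-1, -2).
General solution: c_1e^(-t)(-2,-3) + c_2e^(2t)(-1,-2).

x(t) = -2c_1e^(-t) - c_2e^(2t), y(t) = -3c_1e^(-t) - 2c_2e^(2t)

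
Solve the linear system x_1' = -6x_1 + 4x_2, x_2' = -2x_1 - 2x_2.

Coefficient matrix A = [[-6, 4], [-2, -2]].
Characteristic polynomial det(A - λI) = λ^2 + 8λ + 20 = 0.
Eigenvalues λ = -4 ± 2i (complex conjugate pair).
For λ=-4+2i: an eigenvector is (1,0) - i(-1,-1) = (1 + i, 0 + i).
A real fundamental pair from Re and Im of e^((-4+2i)t)v: X_1 = e^(-4t)(cos(2t)·(1,0) + sin(2t)·(-1,-1)), X_2 = e^(-4t)(sin(2t)·(1,0) - cos(2t)·(-1,-1)).
General solution: K_1X_1 + K_2X_2.

x_1(t) = -K_1e^(-4t)sin(2t) + K_1e^(-4t)cos(2t) + K_2e^(-4t)sin(2t) + K_2e^(-4t)cos(2t), x_2(t) = -K_1e^(-4t)sin(2t) + K_2e^(-4t)cos(2t)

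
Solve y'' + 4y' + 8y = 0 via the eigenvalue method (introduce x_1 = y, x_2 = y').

Let x_1 = y, x_2 = y'. Then x_1' = x_2 and x_2' = -8x_1 - 4x_2.
A = [[0,1],[-8,-4]]; det(A-λI) = λ^2 + 4λ + 8.
Eigenvalues λ = -2 ± 2i.

y(t) = c_1e^(-2t)cos(2t) + c_2e^(-2t)sin(2t)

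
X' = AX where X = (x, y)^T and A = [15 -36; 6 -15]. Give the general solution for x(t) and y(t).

x(t) = -3K_1e^(3t) + 2K_2e^(-3t), y(t) = -K_1e^(3t) + K_2e^(-3t)

Coefficient matrix A = [[15, -36], [6, -15]].
Characteristic polynomial det(A - λI) = λ^2 - 9 = 0.
Eigenvalues λ = 3, -3.
For λ=3: (A-λI) row 1 is [12, -36], so an eigenvector is (-3, -1).
For λ=-3: (A-λI) row 1 is [18, -36], so an eigenvector is (2, 1).
General solution: K_1e^(3t)(-3,-1) + K_2e^(-3t)(2,1).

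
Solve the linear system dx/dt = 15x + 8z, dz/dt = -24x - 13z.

x(t) = 2c_1e^(3t) - c_2e^(-t), z(t) = -3c_1e^(3t) + 2c_2e^(-t)

Coefficient matrix A = [[15, 8], [-24, -13]].
Characteristic polynomial det(A - λI) = λ^2 - 2λ - 3 = 0.
Eigenvalues λ = 3, -1.
For λ=3: (A-λI) row 1 is [12, 8], so an eigenvector is (2, -3).
For λ=-1: (A-λI) row 1 is [16, 8], so an eigenvector is (-1, 2).
General solution: c_1e^(3t)(2,-3) + c_2e^(-t)(-1,2).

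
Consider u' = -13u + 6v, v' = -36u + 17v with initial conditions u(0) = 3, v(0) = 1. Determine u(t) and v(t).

Coefficient matrix A = [[-13, 6], [-36, 17]].
Characteristic polynomial det(A - λI) = λ^2 - 4λ - 5 = 0.
Eigenvalues λ = -1, 5.
For λ=-1: (A-λI) row 1 is [-12, 6], so an eigenvector is (-1, -2).
For λ=5: (A-λI) row 1 is [-18, 6], so an eigenvector is (-1, -3).
General solution: K_1e^(-t)(-1,-2) + K_2e^(5t)(-1,-3).
Applying u(0)=3, v(0)=1 gives K_1=-8, K_2=5.

u(t) = -5e^(5t) + 8e^(-t), v(t) = -15e^(5t) + 16e^(-t)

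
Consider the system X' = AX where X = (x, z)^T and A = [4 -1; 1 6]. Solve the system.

Coefficient matrix A = [[4, -1], [1, 6]].
Characteristic polynomial det(A - λI) = λ^2 - 10λ + 25 = 0.
Single eigenvalue λ = 5 with algebraic multiplicity 2.
Eigenvector v = (-1,1); generalized eigenvector w with (A-λI)w=v is (-2,3).
General solution: e^(5t)[c_1·v + c_2·(t·v + w)].

x(t) = -c_1e^(5t) - c_2te^(5t) - 2c_2e^(5t), z(t) = c_1e^(5t) + c_2te^(5t) + 3c_2e^(5t)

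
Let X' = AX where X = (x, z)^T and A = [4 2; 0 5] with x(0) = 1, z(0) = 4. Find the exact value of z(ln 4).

4096

A = [[4,2],[0,5]]; eigenvalues λ = 4, 5.
Eigenvectors: (-1,0) for λ=4, (-2,-1) for λ=5.
From the initial condition, c_1 = 7, c_2 = -4.
z(ln 4) = (7)(4^4)(0) + (-4)(4^5)(-1) = 4096.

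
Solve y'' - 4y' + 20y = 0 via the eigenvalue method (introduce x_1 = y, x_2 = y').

Let x_1 = y, x_2 = y'. Then x_1' = x_2 and x_2' = -20x_1 + 4x_2.
A = [[0,1],[-20,4]]; det(A-λI) = λ^2 - 4λ + 20.
Eigenvalues λ = 2 ± 4i.

y(t) = C_1e^(2t)cos(4t) + C_2e^(2t)sin(4t)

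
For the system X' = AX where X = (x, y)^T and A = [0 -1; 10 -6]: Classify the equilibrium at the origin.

A = [[0,-1],[10,-6]]; det(A-λI) = λ^2 + 6λ + 10.
λ = -3 ± i: negative real part.

stable spiral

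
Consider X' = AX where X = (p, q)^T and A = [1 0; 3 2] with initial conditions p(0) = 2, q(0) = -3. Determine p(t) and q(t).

p(t) = 2e^(t), q(t) = 3e^(2t) - 6e^(t)

Coefficient matrix A = [[1, 0], [3, 2]].
Characteristic polynomial det(A - λI) = λ^2 - 3λ + 2 = 0.
Eigenvalues λ = 1, 2.
For λ=1: (A-λI) row 2 is [3, 1], so an eigenvector is (1, -3).
For λ=2: (A-λI) row 1 is [-1, 0], so an eigenvector is (0, -1).
General solution: c_1e^(t)(1,-3) + c_2e^(2t)(0,-1).
Applying p(0)=2, q(0)=-3 gives c_1=2, c_2=-3.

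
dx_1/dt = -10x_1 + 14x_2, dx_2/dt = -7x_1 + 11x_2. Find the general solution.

Coefficient matrix A = [[-10, 14], [-7, 11]].
Characteristic polynomial det(A - λI) = λ^2 - λ - 12 = 0.
Eigenvalues λ = 4, -3.
For λ=4: (A-λI) row 1 is [-14, 14], so an eigenvector is (-1, -1).
For λ=-3: (A-λI) row 1 is [-7, 14], so an eigenvector is (-2, -1).
General solution: K_1e^(4t)(-1,-1) + K_2e^(-3t)(-2,-1).

x_1(t) = -K_1e^(4t) - 2K_2e^(-3t), x_2(t) = -K_1e^(4t) - K_2e^(-3t)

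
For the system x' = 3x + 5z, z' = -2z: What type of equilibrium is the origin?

A = [[3,5],[0,-2]]; det(A-λI) = λ^2 - λ - 6.
λ = -2, 3: opposite signs.

saddle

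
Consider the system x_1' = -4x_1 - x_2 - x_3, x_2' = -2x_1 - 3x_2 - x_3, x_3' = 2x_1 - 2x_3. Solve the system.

x_1(t) = -C_1e^(-3t) - C_3e^(-4t), x_2(t) = -C_1e^(-3t) - C_2e^(-2t) - C_3e^(-4t), x_3(t) = 2C_1e^(-3t) + C_2e^(-2t) + C_3e^(-4t)

Coefficient matrix A = [[-4, -1, -1], [-2, -3, -1], [2, 0, -2]].
det(A - λI) = 0 gives eigenvalues λ = -3, -2, -4.
For λ=-3: eigenvector (-1,-1,2).
For λ=-2: eigenvector (0,-1,1).
For λ=-4: eigenvector (-1,-1,1).
General solution: C_1e^(-3t)(-1,-1,2) + C_2e^(-2t)(0,-1,1) + C_3e^(-4t)(-1,-1,1).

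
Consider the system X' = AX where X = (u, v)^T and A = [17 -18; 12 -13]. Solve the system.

u(t) = -c_1e^(-t) + 3c_2e^(5t), v(t) = -c_1e^(-t) + 2c_2e^(5t)

Coefficient matrix A = [[17, -18], [12, -13]].
Characteristic polynomial det(A - λI) = λ^2 - 4λ - 5 = 0.
Eigenvalues λ = -1, 5.
For λ=-1: (A-λI) row 1 is [18, -18], so an eigenvector is (-1, -1).
For λ=5: (A-λI) row 1 is [12, -18], so an eigenvector is (3, 2).
General solution: c_1e^(-t)(-1,-1) + c_2e^(5t)(3,2).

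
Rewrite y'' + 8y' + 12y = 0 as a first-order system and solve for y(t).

Let x_1 = y, x_2 = y'. Then x_1' = x_2 and x_2' = -12x_1 - 8x_2.
A = [[0,1],[-12,-8]]; det(A-λI) = λ^2 + 8λ + 12.
Eigenvalues λ = -6, -2 with eigenvectors (1,-6), (1,-2).

y(t) = K_1e^(-6t) + K_2e^(-2t)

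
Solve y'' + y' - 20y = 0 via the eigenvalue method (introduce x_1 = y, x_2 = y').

y(t) = c_1e^(4t) + c_2e^(-5t)

Let x_1 = y, x_2 = y'. Then x_1' = x_2 and x_2' = 20x_1 - x_2.
A = [[0,1],[20,-1]]; det(A-λI) = λ^2 + λ - 20.
Eigenvalues λ = 4, -5 with eigenvectors (1,4), (1,-5).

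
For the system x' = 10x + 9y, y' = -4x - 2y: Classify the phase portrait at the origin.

unstable improper node

A = [[10,9],[-4,-2]]; det(A-λI) = λ^2 - 8λ + 16.
repeated λ = 4 with a single eigenvector.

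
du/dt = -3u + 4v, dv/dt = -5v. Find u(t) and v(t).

u(t) = K_1e^(-3t) + 2K_2e^(-5t), v(t) = -K_2e^(-5t)

Coefficient matrix A = [[-3, 4], [0, -5]].
Characteristic polynomial det(A - λI) = λ^2 + 8λ + 15 = 0.
Eigenvalues λ = -3, -5.
For λ=-3: (A-λI) row 1 is [0, 4], so an eigenvector is (1, 0).
For λ=-5: (A-λI) row 1 is [2, 4], so an eigenvector is (2, -1).
General solution: K_1e^(-3t)(1,0) + K_2e^(-5t)(2,-1).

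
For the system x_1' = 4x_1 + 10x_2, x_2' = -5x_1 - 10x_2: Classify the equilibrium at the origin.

A = [[4,10],[-5,-10]]; det(A-λI) = λ^2 + 6λ + 10.
λ = -3 ± i: negative real part.

stable spiral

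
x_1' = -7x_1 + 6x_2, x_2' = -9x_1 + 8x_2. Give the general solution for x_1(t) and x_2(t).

x_1(t) = 2K_1e^(2t) - K_2e^(-t), x_2(t) = 3K_1e^(2t) - K_2e^(-t)

Coefficient matrix A = [[-7, 6], [-9, 8]].
Characteristic polynomial det(A - λI) = λ^2 - λ - 2 = 0.
Eigenvalues λ = 2, -1.
For λ=2: (A-λI) row 1 is [-9, 6], so an eigenvector is (2, 3).
For λ=-1: (A-λI) row 1 is [-6, 6], so an eigenvector is (-1, -1).
General solution: K_1e^(2t)(2,3) + K_2e^(-t)(-1,-1).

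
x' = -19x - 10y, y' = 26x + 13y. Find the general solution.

Coefficient matrix A = [[-19, -10], [26, 13]].
Characteristic polynomial det(A - λI) = λ^2 + 6λ + 13 = 0.
Eigenvalues λ = -3 ± 2i (complex conjugate pair).
For λ=-3+2i: an eigenvector is (-2,3) - i(1,-2) = (-2 - i, 3 + 2i).
A real fundamental pair from Re and Im of e^((-3+2i)t)v: X_1 = e^(-3t)(cos(2t)·(-2,3) + sin(2t)·(1,-2)), X_2 = e^(-3t)(sin(2t)·(-2,3) - cos(2t)·(1,-2)).
General solution: c_1X_1 + c_2X_2.

x(t) = c_1e^(-3t)sin(2t) - 2c_1e^(-3t)cos(2t) - 2c_2e^(-3t)sin(2t) - c_2e^(-3t)cos(2t), y(t) = -2c_1e^(-3t)sin(2t) + 3c_1e^(-3t)cos(2t) + 3c_2e^(-3t)sin(2t) + 2c_2e^(-3t)cos(2t)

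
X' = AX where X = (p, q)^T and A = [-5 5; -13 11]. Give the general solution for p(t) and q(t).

p(t) = -c_1e^(3t)sin(t) + 2c_1e^(3t)cos(t) + 2c_2e^(3t)sin(t) + c_2e^(3t)cos(t), q(t) = -2c_1e^(3t)sin(t) + 3c_1e^(3t)cos(t) + 3c_2e^(3t)sin(t) + 2c_2e^(3t)cos(t)

Coefficient matrix A = [[-5, 5], [-13, 11]].
Characteristic polynomial det(A - λI) = λ^2 - 6λ + 10 = 0.
Eigenvalues λ = 3 ± i (complex conjugate pair).
For λ=3+i: an eigenvector is (2,3) - i(-1,-2) = (2 + i, 3 + 2i).
A real fundamental pair from Re and Im of e^((3+i)t)v: X_1 = e^(3t)(cos(t)·(2,3) + sin(t)·(-1,-2)), X_2 = e^(3t)(sin(t)·(2,3) - cos(t)·(-1,-2)).
General solution: c_1X_1 + c_2X_2.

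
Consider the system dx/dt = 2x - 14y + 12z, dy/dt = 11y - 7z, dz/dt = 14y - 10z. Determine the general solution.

Coefficient matrix A = [[2, -14, 12], [0, 11, -7], [0, 14, -10]].
det(A - λI) = 0 gives eigenvalues λ = 2, 4, -3.
For λ=2: eigenvector (1,0,0).
For λ=4: eigenvector (-1,1,1).
For λ=-3: eigenvector (-2,1,2).
General solution: C_1e^(2t)(1,0,0) + C_2e^(4t)(-1,1,1) + C_3e^(-3t)(-2,1,2).

x(t) = C_1e^(2t) - C_2e^(4t) - 2C_3e^(-3t), y(t) = C_2e^(4t) + C_3e^(-3t), z(t) = C_2e^(4t) + 2C_3e^(-3t)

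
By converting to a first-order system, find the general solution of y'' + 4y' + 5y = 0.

Let x_1 = y, x_2 = y'. Then x_1' = x_2 and x_2' = -5x_1 - 4x_2.
A = [[0,1],[-5,-4]]; det(A-λI) = λ^2 + 4λ + 5.
Eigenvalues λ = -2 ± i.

y(t) = C_1e^(-2t)cos(t) + C_2e^(-2t)sin(t)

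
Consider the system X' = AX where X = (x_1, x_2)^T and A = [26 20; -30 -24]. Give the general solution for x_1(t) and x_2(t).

Coefficient matrix A = [[26, 20], [-30, -24]].
Characteristic polynomial det(A - λI) = λ^2 - 2λ - 24 = 0.
Eigenvalues λ = -4, 6.
For λ=-4: (A-λI) row 1 is [30, 20], so an eigenvector is (-2, 3).
For λ=6: (A-λI) row 1 is [20, 20], so an eigenvector is (-1, 1).
General solution: c_1e^(-4t)(-2,3) + c_2e^(6t)(-1,1).

x_1(t) = -2c_1e^(-4t) - c_2e^(6t), x_2(t) = 3c_1e^(-4t) + c_2e^(6t)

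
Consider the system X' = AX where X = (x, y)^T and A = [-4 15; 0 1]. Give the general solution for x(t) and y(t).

Coefficient matrix A = [[-4, 15], [0, 1]].
Characteristic polynomial det(A - λI) = λ^2 + 3λ - 4 = 0.
Eigenvalues λ = -4, 1.
For λ=-4: (A-λI) row 1 is [0, 15], so an eigenvector is (1, 0).
For λ=1: (A-λI) row 1 is [-5, 15], so an eigenvector is (-3, -1).
General solution: K_1e^(-4t)(1,0) + K_2e^(t)(-3,-1).

x(t) = K_1e^(-4t) - 3K_2e^(t), y(t) = -K_2e^(t)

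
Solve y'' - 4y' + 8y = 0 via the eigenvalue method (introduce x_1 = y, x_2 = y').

Let x_1 = y, x_2 = y'. Then x_1' = x_2 and x_2' = -8x_1 + 4x_2.
A = [[0,1],[-8,4]]; det(A-λI) = λ^2 - 4λ + 8.
Eigenvalues λ = 2 ± 2i.

y(t) = C_1e^(2t)cos(2t) + C_2e^(2t)sin(2t)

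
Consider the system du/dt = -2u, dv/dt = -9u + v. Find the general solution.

u(t) = c_2e^(-2t), v(t) = c_1e^(t) + 3c_2e^(-2t)

Coefficient matrix A = [[-2, 0], [-9, 1]].
Characteristic polynomial det(A - λI) = λ^2 + λ - 2 = 0.
Eigenvalues λ = 1, -2.
For λ=1: (A-λI) row 1 is [-3, 0], so an eigenvector is (0, 1).
For λ=-2: (A-λI) row 2 is [-9, 3], so an eigenvector is (1, 3).
General solution: c_1e^(t)(0,1) + c_2e^(-2t)(1,3).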